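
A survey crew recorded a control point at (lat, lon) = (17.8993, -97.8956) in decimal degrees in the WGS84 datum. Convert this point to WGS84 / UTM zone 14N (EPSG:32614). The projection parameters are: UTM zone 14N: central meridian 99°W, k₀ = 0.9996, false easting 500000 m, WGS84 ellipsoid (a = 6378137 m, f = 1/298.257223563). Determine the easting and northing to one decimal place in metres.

Zone 14 central meridian λ₀ = 6×14 − 183 = -99°; Δλ = +1.1044°.
Transverse Mercator on WGS84 with k₀ = 0.9996 gives E = 616986.775 m, N = 1979391.100 m.

E 616986.8 m, N 1979391.1 m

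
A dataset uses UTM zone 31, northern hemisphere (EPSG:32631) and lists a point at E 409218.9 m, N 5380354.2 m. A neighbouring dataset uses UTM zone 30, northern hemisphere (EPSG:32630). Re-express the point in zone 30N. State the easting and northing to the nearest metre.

UTM 31N → geographic: φ = 48.56970035°, λ = 1.76940059°.
UTM 30N (λ₀ = -3°) forward: E = 851790.741 m, N = 5390613.048 m.

E 851791 m, N 5390613 m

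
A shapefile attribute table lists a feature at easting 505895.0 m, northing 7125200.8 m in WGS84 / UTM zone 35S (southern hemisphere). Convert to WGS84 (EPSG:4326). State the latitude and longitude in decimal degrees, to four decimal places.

Zone 35S: λ₀ = 27°, k₀ = 0.9996, false easting 500000 m, false northing 10000000 m.
Meridian distance M = (N − FN)/k₀ = -2875949.6 m.
Inverse transverse Mercator on WGS84 gives φ = -25.99199984°, λ = 27.05890026°.

lat -25.9920°, lon 27.0589°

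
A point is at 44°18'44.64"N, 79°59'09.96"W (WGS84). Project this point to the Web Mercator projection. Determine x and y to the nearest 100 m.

x -8904000 m, y 5513900 m

Web Mercator is spherical with R = a = 6378137 m.
x = R·λ = 6378137 × -1.396020801 = -8904011.923 m.
y = R·ln tan(π/4 + φ/2) = 6378137 × 0.864502404 = 5513914.768 m.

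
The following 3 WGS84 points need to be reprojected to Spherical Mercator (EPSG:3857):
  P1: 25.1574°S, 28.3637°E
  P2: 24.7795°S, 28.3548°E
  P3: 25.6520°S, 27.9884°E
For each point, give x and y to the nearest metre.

Web Mercator: x = R·λ, y = R·ln tan(π/4+φ/2), R = 6378137 m.
P1 (-25.1574°, 28.3637°) → (3157432.641, -2895090.086) m.
P2 (-24.7795°, 28.3548°) → (3156441.898, -2848685.373) m.
P3 (-25.6520°, 27.9884°) → (3115654.436, -2956043.105) m.

P1: x 3157433 m, y -2895090 m; P2: x 3156442 m, y -2848685 m; P3: x 3115654 m, y -2956043 m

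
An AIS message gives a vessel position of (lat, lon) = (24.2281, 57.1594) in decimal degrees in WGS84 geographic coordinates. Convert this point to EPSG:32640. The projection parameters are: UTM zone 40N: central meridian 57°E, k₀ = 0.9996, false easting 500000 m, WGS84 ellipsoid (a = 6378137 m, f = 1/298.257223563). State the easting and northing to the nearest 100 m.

Zone 40 central meridian λ₀ = 6×40 − 183 = 57°; Δλ = +0.1594°.
Transverse Mercator on WGS84 with k₀ = 0.9996 gives E = 516184.055 m, N = 2679489.998 m.

E 516200 m, N 2679500 m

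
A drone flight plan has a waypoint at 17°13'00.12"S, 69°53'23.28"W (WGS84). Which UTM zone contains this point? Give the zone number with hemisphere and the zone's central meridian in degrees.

Zone 19S, central meridian -69°

UTM zone = ⌊(λ + 180)/6⌋ + 1; -69.8898° ∈ [-72°, -66°) → zone 19.
Hemisphere: S (φ < 0).
Central meridian λ₀ = 6×19 − 183 = -69°.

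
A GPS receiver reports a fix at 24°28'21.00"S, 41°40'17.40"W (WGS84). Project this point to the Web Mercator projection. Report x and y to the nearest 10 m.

x -4638850 m, y -2811090 m

Web Mercator is spherical with R = a = 6378137 m.
x = R·λ = 6378137 × -0.727304879 = -4638850.161 m.
y = R·ln tan(π/4 + φ/2) = 6378137 × -0.440738558 = -2811090.906 m.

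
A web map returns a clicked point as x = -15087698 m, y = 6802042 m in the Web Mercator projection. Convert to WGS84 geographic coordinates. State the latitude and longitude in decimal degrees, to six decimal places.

lat 52.010598°, lon -135.535097°

R = 6378137 m. λ = x/R = -135.53509716°.
φ = 2·arctan(exp(y/R)) − 90° = 2·arctan(2.90508) − 90° = 52.01059836°.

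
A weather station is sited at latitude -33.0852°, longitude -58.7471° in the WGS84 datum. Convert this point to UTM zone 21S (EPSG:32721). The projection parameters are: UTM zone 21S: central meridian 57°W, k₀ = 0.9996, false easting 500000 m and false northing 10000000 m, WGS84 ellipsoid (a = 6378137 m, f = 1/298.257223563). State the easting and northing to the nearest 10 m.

Zone 21 central meridian λ₀ = 6×21 − 183 = -57°; Δλ = -1.7471°.
Transverse Mercator on WGS84 with k₀ = 0.9996 gives E = 336939.949 m, N = 6337910.348 m.

E 336940 m, N 6337910 m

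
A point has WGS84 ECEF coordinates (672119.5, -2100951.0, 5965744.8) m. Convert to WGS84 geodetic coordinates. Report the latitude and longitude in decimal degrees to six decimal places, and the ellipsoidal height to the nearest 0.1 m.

lat 69.832900°, lon -72.259901°, h 1178.5 m

λ = atan2(Y, X) = -72.25990060°; p = √(X²+Y²) = 2205842.2 m.
Bowring's method on WGS84 (a = 6378137 m, b = 6356752.314 m) gives φ = 69.83290025°, h = 1178.452 m.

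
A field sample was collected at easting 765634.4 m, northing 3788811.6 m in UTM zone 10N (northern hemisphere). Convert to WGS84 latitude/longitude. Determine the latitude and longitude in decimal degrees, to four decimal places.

lat 34.2065°, lon -120.1170°

Zone 10N: λ₀ = -123°, k₀ = 0.9996, false easting 500000 m.
Meridian distance M = (N − FN)/k₀ = 3790327.7 m.
Inverse transverse Mercator on WGS84 gives φ = 34.20649963°, λ = -120.11699994°.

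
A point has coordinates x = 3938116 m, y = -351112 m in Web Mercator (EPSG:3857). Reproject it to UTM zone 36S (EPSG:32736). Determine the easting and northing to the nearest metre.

Web Mercator inverse (R = 6378137 m) → φ = -3.15250093°, λ = 35.37669793°.
UTM 36S forward: E = 764145.242 m, N = 9651248.982 m.

E 764145 m, N 9651249 m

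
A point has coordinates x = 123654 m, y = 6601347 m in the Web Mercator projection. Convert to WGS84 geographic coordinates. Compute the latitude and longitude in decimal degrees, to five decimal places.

R = 6378137 m. λ = x/R = 1.11080278°.
φ = 2·arctan(exp(y/R)) − 90° = 2·arctan(2.81510) − 90° = 50.88709850°.

lat 50.88710°, lon 1.11080°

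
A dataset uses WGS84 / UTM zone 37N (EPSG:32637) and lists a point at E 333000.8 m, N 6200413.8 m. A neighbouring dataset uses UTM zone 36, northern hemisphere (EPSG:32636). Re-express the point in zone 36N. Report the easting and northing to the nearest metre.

E 707913 m, N 6202190 m

UTM 37N → geographic: φ = 55.92010000°, λ = 36.32749976°.
UTM 36N (λ₀ = 33°) forward: E = 707913.369 m, N = 6202189.781 m.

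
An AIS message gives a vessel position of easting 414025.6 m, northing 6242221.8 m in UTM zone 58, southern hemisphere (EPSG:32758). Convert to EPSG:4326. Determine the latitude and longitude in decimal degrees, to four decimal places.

Zone 58S: λ₀ = 165°, k₀ = 0.9996, false easting 500000 m, false northing 10000000 m.
Meridian distance M = (N − FN)/k₀ = -3759281.9 m.
Inverse transverse Mercator on WGS84 gives φ = -33.95699989°, λ = 164.06949962°.

lat -33.9570°, lon 164.0695°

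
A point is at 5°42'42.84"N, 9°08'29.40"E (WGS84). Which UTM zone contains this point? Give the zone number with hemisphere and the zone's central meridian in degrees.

UTM zone = ⌊(λ + 180)/6⌋ + 1; 9.1415° ∈ [6°, 12°) → zone 32.
Hemisphere: N (φ ≥ 0).
Central meridian λ₀ = 6×32 − 183 = 9°.

Zone 32N, central meridian 9°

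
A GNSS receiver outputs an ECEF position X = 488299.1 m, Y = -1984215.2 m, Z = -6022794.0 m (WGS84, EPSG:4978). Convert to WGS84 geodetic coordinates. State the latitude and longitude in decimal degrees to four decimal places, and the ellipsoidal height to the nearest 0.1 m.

λ = atan2(Y, X) = -76.17470069°; p = √(X²+Y²) = 2043415.3 m.
Bowring's method on WGS84 (a = 6378137 m, b = 6356752.314 m) gives φ = -71.37570054°, h = 1049.620 m.

lat -71.3757°, lon -76.1747°, h 1049.6 m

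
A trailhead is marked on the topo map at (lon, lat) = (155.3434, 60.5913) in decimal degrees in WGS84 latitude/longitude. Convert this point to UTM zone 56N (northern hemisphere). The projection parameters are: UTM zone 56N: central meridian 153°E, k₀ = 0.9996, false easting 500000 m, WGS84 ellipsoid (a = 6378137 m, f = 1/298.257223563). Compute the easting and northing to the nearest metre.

Zone 56 central meridian λ₀ = 6×56 − 183 = 153°; Δλ = +2.3434°.
Transverse Mercator on WGS84 with k₀ = 0.9996 gives E = 628351.382 m, N = 6719552.913 m.

E 628351 m, N 6719553 m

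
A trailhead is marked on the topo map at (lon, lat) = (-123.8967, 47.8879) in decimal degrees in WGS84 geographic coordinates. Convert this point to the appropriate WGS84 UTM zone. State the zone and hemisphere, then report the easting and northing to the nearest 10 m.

Longitude -123.8967° lies in the 6° band [-126°, -120°), giving zone 10; latitude is north of the equator, so 10N.
Zone 10 central meridian λ₀ = 6×10 − 183 = -123°; Δλ = -0.8967°.
Transverse Mercator on WGS84 with k₀ = 0.9996 gives E = 432965.704 m, N = 5304230.046 m.

Zone 10N: E 432970 m, N 5304230 m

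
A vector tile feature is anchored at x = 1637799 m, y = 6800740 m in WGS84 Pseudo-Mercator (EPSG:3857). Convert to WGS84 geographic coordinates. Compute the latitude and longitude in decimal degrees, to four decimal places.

lat 52.0034°, lon 14.7126°

R = 6378137 m. λ = x/R = 14.71259874°.
φ = 2·arctan(exp(y/R)) − 90° = 2·arctan(2.90449) − 90° = 52.00339867°.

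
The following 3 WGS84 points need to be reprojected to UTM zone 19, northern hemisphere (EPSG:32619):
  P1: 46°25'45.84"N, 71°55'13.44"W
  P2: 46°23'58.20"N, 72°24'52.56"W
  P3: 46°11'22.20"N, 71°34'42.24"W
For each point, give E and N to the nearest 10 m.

UTM zone 19N: λ₀ = -69°, k₀ = 0.9996.
P1 (46.4294°, -71.9204°) → (275627.057, 5145903.327) m.
P2 (46.3995°, -72.4146°) → (237516.385, 5144103.585) m.
P3 (46.1895°, -71.5784°) → (301033.898, 5118334.342) m.

P1: E 275630 m, N 5145900 m; P2: E 237520 m, N 5144100 m; P3: E 301030 m, N 5118330 m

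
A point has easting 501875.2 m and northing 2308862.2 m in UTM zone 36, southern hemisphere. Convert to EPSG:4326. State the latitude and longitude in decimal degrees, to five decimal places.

lat -69.32980°, lon 33.04760°

Zone 36S: λ₀ = 33°, k₀ = 0.9996, false easting 500000 m, false northing 10000000 m.
Meridian distance M = (N − FN)/k₀ = -7694215.5 m.
Inverse transverse Mercator on WGS84 gives φ = -69.32980030°, λ = 33.04760073°.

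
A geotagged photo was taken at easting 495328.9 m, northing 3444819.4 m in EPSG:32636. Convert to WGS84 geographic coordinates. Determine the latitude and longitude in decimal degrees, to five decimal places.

Zone 36N: λ₀ = 33°, k₀ = 0.9996, false easting 500000 m.
Meridian distance M = (N − FN)/k₀ = 3446197.9 m.
Inverse transverse Mercator on WGS84 gives φ = 31.13729985°, λ = 32.95100023°.

lat 31.13730°, lon 32.95100°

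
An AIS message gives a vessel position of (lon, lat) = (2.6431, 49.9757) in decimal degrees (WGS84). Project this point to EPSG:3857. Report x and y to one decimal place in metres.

x 294228.5 m, y 6442068.6 m

Web Mercator is spherical with R = a = 6378137 m.
x = R·λ = 6378137 × 0.046130797 = 294228.546 m.
y = R·ln tan(π/4 + φ/2) = 6378137 × 1.010023550 = 6442068.572 m.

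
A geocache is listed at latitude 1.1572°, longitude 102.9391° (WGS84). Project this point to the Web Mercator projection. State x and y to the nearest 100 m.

x 11459100 m, y 128800 m

Web Mercator is spherical with R = a = 6378137 m.
x = R·λ = 6378137 × 1.796626224 = 11459128.195 m.
y = R·ln tan(π/4 + φ/2) = 6378137 × 0.020198323 = 128827.674 m.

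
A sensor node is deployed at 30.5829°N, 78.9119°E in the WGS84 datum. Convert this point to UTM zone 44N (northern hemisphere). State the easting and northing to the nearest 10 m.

E 299770 m, N 3385240 m

Zone 44 central meridian λ₀ = 6×44 − 183 = 81°; Δλ = -2.0881°.
Transverse Mercator on WGS84 with k₀ = 0.9996 gives E = 299773.421 m, N = 3385235.110 m.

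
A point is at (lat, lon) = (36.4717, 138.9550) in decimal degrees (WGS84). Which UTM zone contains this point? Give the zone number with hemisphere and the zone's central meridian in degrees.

Zone 54N, central meridian 141°

UTM zone = ⌊(λ + 180)/6⌋ + 1; 138.9550° ∈ [138°, 144°) → zone 54.
Hemisphere: N (φ ≥ 0).
Central meridian λ₀ = 6×54 − 183 = 141°.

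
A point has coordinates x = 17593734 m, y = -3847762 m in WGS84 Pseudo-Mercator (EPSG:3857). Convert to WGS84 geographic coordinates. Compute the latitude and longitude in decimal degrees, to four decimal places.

lat -32.6411°, lon 158.0472°

R = 6378137 m. λ = x/R = 158.04720157°.
φ = 2·arctan(exp(y/R)) − 90° = 2·arctan(0.54702) − 90° = -32.64109764°.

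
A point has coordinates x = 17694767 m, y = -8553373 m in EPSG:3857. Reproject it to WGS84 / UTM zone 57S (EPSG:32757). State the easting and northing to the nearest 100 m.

Web Mercator inverse (R = 6378137 m) → φ = -60.68289979°, λ = 158.95479645°.
UTM 57S forward: E = 497530.795 m, N = 3272531.023 m.

E 497500 m, N 3272500 m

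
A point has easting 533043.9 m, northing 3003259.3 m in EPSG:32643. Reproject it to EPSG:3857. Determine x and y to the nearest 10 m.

Unproject from UTM 43N (λ₀ = 75°) → φ = 27.15149974°, λ = 75.33349982°.
Web Mercator (R = 6378137 m): x = 8386086.840 m, y = 3142412.424 m.

x 8386090 m, y 3142410 m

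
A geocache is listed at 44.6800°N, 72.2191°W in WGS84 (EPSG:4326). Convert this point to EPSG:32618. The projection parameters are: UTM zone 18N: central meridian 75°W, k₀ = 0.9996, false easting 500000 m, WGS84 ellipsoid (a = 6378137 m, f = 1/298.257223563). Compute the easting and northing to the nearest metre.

E 720395 m, N 4951166 m

Zone 18 central meridian λ₀ = 6×18 − 183 = -75°; Δλ = +2.7809°.
Transverse Mercator on WGS84 with k₀ = 0.9996 gives E = 720395.102 m, N = 4951165.753 m.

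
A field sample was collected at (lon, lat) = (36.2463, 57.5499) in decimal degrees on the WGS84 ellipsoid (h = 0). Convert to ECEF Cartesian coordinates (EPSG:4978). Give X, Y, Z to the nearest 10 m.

X 2766620 m, Y 2028290 m, Z 5359010 m

WGS84: a = 6378137 m, e² = 0.006694380; N(φ) = a/√(1−e²sin²φ) = 6393394.037 m.
X = (N+h)·cosφ·cosλ = 2766615.570 m; Y = (N+h)·cosφ·sinλ = 2028291.765 m; Z = (N(1−e²)+h)·sinφ = 5359006.542 m.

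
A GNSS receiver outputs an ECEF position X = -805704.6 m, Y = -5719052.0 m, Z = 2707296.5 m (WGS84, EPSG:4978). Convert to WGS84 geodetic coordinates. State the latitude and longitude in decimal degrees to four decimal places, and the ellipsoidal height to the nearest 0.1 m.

lat 25.2631°, lon -98.0191°, h 4302.5 m

λ = atan2(Y, X) = -98.01910019°; p = √(X²+Y²) = 5775527.3 m.
Bowring's method on WGS84 (a = 6378137 m, b = 6356752.314 m) gives φ = 25.26310013°, h = 4302.451 m.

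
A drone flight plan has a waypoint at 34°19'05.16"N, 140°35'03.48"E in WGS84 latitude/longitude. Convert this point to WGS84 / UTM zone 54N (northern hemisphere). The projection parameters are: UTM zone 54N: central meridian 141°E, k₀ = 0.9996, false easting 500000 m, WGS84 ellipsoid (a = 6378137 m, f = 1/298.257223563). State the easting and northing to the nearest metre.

E 461755 m, N 3797505 m

Zone 54 central meridian λ₀ = 6×54 − 183 = 141°; Δλ = -0.4157°.
Transverse Mercator on WGS84 with k₀ = 0.9996 gives E = 461754.571 m, N = 3797505.411 m.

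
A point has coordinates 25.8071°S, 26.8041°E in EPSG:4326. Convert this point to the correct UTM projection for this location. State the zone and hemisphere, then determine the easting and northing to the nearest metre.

Longitude 26.8041° lies in the 6° band [24°, 30°), giving zone 35; latitude is south of the equator, so 35S.
Zone 35 central meridian λ₀ = 6×35 − 183 = 27°; Δλ = -0.1959°.
Transverse Mercator on WGS84 with k₀ = 0.9996 gives E = 480362.853 m, N = 7145663.717 m.

Zone 35S: E 480363 m, N 7145664 m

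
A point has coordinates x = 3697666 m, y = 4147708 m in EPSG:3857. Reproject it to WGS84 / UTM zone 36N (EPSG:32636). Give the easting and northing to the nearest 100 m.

E 519800 m, N 3859900 m

Web Mercator inverse (R = 6378137 m) → φ = 34.88090232°, λ = 33.21669883°.
UTM 36N forward: E = 519802.752 m, N = 3859857.130 m.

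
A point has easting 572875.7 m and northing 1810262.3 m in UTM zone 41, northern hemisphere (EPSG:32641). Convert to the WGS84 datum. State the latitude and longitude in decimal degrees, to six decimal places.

lat 16.372500°, lon 63.682400°

Zone 41N: λ₀ = 63°, k₀ = 0.9996, false easting 500000 m.
Meridian distance M = (N − FN)/k₀ = 1810986.7 m.
Inverse transverse Mercator on WGS84 gives φ = 16.37249998°, λ = 63.68239995°.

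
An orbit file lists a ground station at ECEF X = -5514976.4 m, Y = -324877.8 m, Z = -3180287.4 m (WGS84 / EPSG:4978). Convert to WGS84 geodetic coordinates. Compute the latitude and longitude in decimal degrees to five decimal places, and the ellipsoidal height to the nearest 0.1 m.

lat -30.09420°, lon -176.62870°, h 1744.2 m

λ = atan2(Y, X) = -176.62869998°; p = √(X²+Y²) = 5524537.1 m.
Bowring's method on WGS84 (a = 6378137 m, b = 6356752.314 m) gives φ = -30.09420011°, h = 1744.212 m.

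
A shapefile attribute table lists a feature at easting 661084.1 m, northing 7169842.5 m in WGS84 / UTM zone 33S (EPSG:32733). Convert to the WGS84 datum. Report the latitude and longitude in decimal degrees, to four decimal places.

lat -25.5801°, lon 16.6038°

Zone 33S: λ₀ = 15°, k₀ = 0.9996, false easting 500000 m, false northing 10000000 m.
Meridian distance M = (N − FN)/k₀ = -2831290.0 m.
Inverse transverse Mercator on WGS84 gives φ = -25.58009988°, λ = 16.60379956°.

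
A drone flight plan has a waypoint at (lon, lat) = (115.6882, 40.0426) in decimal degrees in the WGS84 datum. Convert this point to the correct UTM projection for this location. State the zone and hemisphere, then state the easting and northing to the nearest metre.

Zone 50N: E 388093 m, N 4433310 m

Longitude 115.6882° lies in the 6° band [114°, 120°), giving zone 50; latitude is north of the equator, so 50N.
Zone 50 central meridian λ₀ = 6×50 − 183 = 117°; Δλ = -1.3118°.
Transverse Mercator on WGS84 with k₀ = 0.9996 gives E = 388093.056 m, N = 4433309.682 m.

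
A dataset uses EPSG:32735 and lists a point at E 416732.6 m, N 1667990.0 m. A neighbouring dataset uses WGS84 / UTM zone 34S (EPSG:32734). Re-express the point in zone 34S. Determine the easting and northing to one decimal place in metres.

UTM 35S → geographic: φ = -75.05710021°, λ = 24.10599893°.
UTM 34S (λ₀ = 21°) forward: E = 589362.085 m, N = 1667681.392 m.

E 589362.1 m, N 1667681.4 m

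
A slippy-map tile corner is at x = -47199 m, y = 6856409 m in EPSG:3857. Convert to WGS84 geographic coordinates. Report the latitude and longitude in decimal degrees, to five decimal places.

lat 52.31020°, lon -0.42400°

R = 6378137 m. λ = x/R = -0.42399583°.
φ = 2·arctan(exp(y/R)) − 90° = 2·arctan(2.92995) − 90° = 52.31019942°.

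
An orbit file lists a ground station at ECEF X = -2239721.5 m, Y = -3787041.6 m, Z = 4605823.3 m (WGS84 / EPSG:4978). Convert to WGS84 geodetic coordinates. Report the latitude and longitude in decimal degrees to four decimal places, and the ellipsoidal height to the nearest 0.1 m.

λ = atan2(Y, X) = -120.60079966°; p = √(X²+Y²) = 4399776.9 m.
Bowring's method on WGS84 (a = 6378137 m, b = 6356752.314 m) gives φ = 46.50280010°, h = 2658.708 m.

lat 46.5028°, lon -120.6008°, h 2658.7 m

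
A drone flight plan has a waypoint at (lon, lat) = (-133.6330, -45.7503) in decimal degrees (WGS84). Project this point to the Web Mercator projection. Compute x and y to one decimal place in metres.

Web Mercator is spherical with R = a = 6378137 m.
x = R·λ = 6378137 × -2.332335839 = -14875957.513 m.
y = R·ln tan(π/4 + φ/2) = 6378137 × -0.900015869 = -5740424.515 m.

x -14875957.5 m, y -5740424.5 m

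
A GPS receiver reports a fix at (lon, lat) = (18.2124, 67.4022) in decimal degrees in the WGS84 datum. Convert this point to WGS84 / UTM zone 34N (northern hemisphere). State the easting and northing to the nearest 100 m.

Zone 34 central meridian λ₀ = 6×34 − 183 = 21°; Δλ = -2.7876°.
Transverse Mercator on WGS84 with k₀ = 0.9996 gives E = 380498.113 m, N = 7478901.923 m.

E 380500 m, N 7478900 m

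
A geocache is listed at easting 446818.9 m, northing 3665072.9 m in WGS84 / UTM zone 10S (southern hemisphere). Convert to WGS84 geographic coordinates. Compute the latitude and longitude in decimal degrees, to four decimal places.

Zone 10S: λ₀ = -123°, k₀ = 0.9996, false easting 500000 m, false northing 10000000 m.
Meridian distance M = (N − FN)/k₀ = -6337462.1 m.
Inverse transverse Mercator on WGS84 gives φ = -57.15449977°, λ = -123.87910000°.

lat -57.1545°, lon -123.8791°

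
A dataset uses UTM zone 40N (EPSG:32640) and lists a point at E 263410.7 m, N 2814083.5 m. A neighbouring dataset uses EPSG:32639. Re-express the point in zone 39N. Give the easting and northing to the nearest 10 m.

E 866970 m, N 2817020 m

UTM 40N → geographic: φ = 25.42489968°, λ = 54.64770033°.
UTM 39N (λ₀ = 51°) forward: E = 866970.005 m, N = 2817017.323 m.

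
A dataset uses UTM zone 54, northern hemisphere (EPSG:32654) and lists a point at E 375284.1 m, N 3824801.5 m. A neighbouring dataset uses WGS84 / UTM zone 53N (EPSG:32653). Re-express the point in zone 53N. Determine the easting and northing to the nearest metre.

E 925897 m, N 3833758 m

UTM 54N → geographic: φ = 34.55739989°, λ = 139.64060045°.
UTM 53N (λ₀ = 135°) forward: E = 925897.116 m, N = 3833758.252 m.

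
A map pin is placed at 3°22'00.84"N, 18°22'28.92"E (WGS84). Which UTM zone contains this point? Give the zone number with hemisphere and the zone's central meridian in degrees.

Zone 34N, central meridian 21°

UTM zone = ⌊(λ + 180)/6⌋ + 1; 18.3747° ∈ [18°, 24°) → zone 34.
Hemisphere: N (φ ≥ 0).
Central meridian λ₀ = 6×34 − 183 = 21°.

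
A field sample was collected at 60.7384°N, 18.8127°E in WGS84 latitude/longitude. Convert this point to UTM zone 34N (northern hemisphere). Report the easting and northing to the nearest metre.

Zone 34 central meridian λ₀ = 6×34 − 183 = 21°; Δλ = -2.1873°.
Transverse Mercator on WGS84 with k₀ = 0.9996 gives E = 380741.529 m, N = 6735635.990 m.

E 380742 m, N 6735636 m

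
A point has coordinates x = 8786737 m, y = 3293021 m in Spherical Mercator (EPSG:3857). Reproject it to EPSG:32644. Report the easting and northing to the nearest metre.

Web Mercator inverse (R = 6378137 m) → φ = 28.34879930°, λ = 78.93260145°.
UTM 44N forward: E = 297362.129 m, N = 3137578.076 m.

E 297362 m, N 3137578 m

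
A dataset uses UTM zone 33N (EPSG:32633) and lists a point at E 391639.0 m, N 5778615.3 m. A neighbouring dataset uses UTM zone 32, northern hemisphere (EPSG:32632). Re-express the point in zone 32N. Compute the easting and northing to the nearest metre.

E 802111 m, N 5786634 m

UTM 33N → geographic: φ = 52.14740014°, λ = 13.41630032°.
UTM 32N (λ₀ = 9°) forward: E = 802110.763 m, N = 5786634.071 m.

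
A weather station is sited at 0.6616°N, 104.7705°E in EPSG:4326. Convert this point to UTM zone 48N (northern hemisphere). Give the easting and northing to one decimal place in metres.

Zone 48 central meridian λ₀ = 6×48 − 183 = 105°; Δλ = -0.2295°.
Transverse Mercator on WGS84 with k₀ = 0.9996 gives E = 474464.018 m, N = 73127.302 m.

E 474464.0 m, N 73127.3 m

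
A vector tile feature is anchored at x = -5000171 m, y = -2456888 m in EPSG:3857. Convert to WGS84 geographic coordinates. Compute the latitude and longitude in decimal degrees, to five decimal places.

R = 6378137 m. λ = x/R = -44.91730033°.
φ = 2·arctan(exp(y/R)) − 90° = 2·arctan(0.68031) − 90° = -21.54419845°.

lat -21.54420°, lon -44.91730°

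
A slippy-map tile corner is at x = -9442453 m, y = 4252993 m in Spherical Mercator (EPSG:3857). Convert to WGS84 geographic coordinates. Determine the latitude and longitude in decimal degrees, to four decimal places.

R = 6378137 m. λ = x/R = -84.82299849°.
φ = 2·arctan(exp(y/R)) − 90° = 2·arctan(1.94801) − 90° = 35.65310105°.

lat 35.6531°, lon -84.8230°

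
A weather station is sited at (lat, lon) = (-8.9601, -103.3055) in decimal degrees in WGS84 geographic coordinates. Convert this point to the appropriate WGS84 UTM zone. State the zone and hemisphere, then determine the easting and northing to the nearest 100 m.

Longitude -103.3055° lies in the 6° band [-108°, -102°), giving zone 13; latitude is south of the equator, so 13S.
Zone 13 central meridian λ₀ = 6×13 − 183 = -105°; Δλ = +1.6945°.
Transverse Mercator on WGS84 with k₀ = 0.9996 gives E = 686295.631 m, N = 9009129.905 m.

Zone 13S: E 686300 m, N 9009100 m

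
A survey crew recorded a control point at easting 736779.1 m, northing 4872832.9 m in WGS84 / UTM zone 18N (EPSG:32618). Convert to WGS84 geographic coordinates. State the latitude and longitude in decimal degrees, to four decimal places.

lat 43.9705°, lon -72.0482°

Zone 18N: λ₀ = -75°, k₀ = 0.9996, false easting 500000 m.
Meridian distance M = (N − FN)/k₀ = 4874782.8 m.
Inverse transverse Mercator on WGS84 gives φ = 43.97049985°, λ = -72.04819974°.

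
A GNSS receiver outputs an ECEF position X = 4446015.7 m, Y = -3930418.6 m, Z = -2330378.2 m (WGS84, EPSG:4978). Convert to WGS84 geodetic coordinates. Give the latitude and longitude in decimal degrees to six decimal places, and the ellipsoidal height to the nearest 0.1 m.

λ = atan2(Y, X) = -41.47770015°; p = √(X²+Y²) = 5934243.5 m.
Bowring's method on WGS84 (a = 6378137 m, b = 6356752.314 m) gives φ = -21.57119983°, h = 147.065 m.

lat -21.571200°, lon -41.477700°, h 147.1 m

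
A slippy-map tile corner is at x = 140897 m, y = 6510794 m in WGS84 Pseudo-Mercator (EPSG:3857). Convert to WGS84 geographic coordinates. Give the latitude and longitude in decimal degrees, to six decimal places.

lat 50.371102°, lon 1.265699°

R = 6378137 m. λ = x/R = 1.26569929°.
φ = 2·arctan(exp(y/R)) − 90° = 2·arctan(2.77541) − 90° = 50.37110229°.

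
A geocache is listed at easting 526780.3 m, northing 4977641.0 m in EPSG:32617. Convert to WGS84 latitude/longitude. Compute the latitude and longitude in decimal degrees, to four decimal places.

Zone 17N: λ₀ = -81°, k₀ = 0.9996, false easting 500000 m.
Meridian distance M = (N − FN)/k₀ = 4979632.9 m.
Inverse transverse Mercator on WGS84 gives φ = 44.95170035°, λ = -80.66049955°.

lat 44.9517°, lon -80.6605°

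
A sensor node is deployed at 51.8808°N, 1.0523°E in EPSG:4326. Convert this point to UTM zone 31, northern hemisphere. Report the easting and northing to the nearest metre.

Zone 31 central meridian λ₀ = 6×31 − 183 = 3°; Δλ = -1.9477°.
Transverse Mercator on WGS84 with k₀ = 0.9996 gives E = 365940.606 m, N = 5749573.523 m.

E 365941 m, N 5749574 m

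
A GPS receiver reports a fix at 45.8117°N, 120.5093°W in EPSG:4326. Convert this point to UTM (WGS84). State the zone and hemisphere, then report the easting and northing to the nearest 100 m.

Longitude -120.5093° lies in the 6° band [-126°, -120°), giving zone 10; latitude is north of the equator, so 10N.
Zone 10 central meridian λ₀ = 6×10 − 183 = -123°; Δλ = +2.4907°.
Transverse Mercator on WGS84 with k₀ = 0.9996 gives E = 693512.187 m, N = 5076143.338 m.

Zone 10N: E 693500 m, N 5076100 m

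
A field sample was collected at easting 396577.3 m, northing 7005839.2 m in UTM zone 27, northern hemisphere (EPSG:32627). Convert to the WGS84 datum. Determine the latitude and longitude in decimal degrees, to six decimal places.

lat 63.166900°, lon -23.053799°

Zone 27N: λ₀ = -21°, k₀ = 0.9996, false easting 500000 m.
Meridian distance M = (N − FN)/k₀ = 7008642.7 m.
Inverse transverse Mercator on WGS84 gives φ = 63.16689974°, λ = -23.05379930°.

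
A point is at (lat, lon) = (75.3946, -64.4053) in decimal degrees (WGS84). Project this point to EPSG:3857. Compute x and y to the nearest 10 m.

x -7169570 m, y 13104180 m

Web Mercator is spherical with R = a = 6378137 m.
x = R·λ = 6378137 × -1.124084541 = -7169565.200 m.
y = R·ln tan(π/4 + φ/2) = 6378137 × 2.054547178 = 13104183.375 m.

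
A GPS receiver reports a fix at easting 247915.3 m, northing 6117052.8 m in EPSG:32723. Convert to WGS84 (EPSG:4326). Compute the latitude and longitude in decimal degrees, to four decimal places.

Zone 23S: λ₀ = -45°, k₀ = 0.9996, false easting 500000 m, false northing 10000000 m.
Meridian distance M = (N − FN)/k₀ = -3884501.0 m.
Inverse transverse Mercator on WGS84 gives φ = -35.05779985°, λ = -47.76409961°.

lat -35.0578°, lon -47.7641°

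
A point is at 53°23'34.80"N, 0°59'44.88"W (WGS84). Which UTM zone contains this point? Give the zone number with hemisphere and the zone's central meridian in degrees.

Zone 30N, central meridian -3°

UTM zone = ⌊(λ + 180)/6⌋ + 1; -0.9958° ∈ [-6°, 0°) → zone 30.
Hemisphere: N (φ ≥ 0).
Central meridian λ₀ = 6×30 − 183 = -3°.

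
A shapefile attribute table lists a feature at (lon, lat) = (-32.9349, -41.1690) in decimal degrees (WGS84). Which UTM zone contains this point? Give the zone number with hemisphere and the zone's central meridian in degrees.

Zone 25S, central meridian -33°

UTM zone = ⌊(λ + 180)/6⌋ + 1; -32.9349° ∈ [-36°, -30°) → zone 25.
Hemisphere: S (φ < 0).
Central meridian λ₀ = 6×25 − 183 = -33°.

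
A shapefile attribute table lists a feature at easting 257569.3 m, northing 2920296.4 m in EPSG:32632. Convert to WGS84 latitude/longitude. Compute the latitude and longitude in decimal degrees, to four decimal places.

Zone 32N: λ₀ = 9°, k₀ = 0.9996, false easting 500000 m.
Meridian distance M = (N − FN)/k₀ = 2921465.0 m.
Inverse transverse Mercator on WGS84 gives φ = 26.38219992°, λ = 6.57010016°.

lat 26.3822°, lon 6.5701°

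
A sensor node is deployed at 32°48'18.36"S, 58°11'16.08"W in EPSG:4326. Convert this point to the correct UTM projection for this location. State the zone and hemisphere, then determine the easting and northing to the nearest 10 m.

Longitude -58.1878° lies in the 6° band [-60°, -54°), giving zone 21; latitude is south of the equator, so 21S.
Zone 21 central meridian λ₀ = 6×21 − 183 = -57°; Δλ = -1.1878°.
Transverse Mercator on WGS84 with k₀ = 0.9996 gives E = 388794.042 m, N = 6369694.780 m.

Zone 21S: E 388790 m, N 6369690 m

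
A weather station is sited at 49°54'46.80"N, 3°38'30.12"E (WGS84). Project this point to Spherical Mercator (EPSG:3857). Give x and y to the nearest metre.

Web Mercator is spherical with R = a = 6378137 m.
x = R·λ = 6378137 × 0.063559655 = 405392.190 m.
y = R·ln tan(π/4 + φ/2) = 6378137 × 1.008323055 = 6431222.584 m.

x 405392 m, y 6431223 m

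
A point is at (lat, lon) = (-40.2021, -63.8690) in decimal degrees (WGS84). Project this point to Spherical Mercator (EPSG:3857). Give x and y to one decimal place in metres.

x -7109864.6 m, y -4895354.5 m

Web Mercator is spherical with R = a = 6378137 m.
x = R·λ = 6378137 × -1.114724340 = -7109864.557 m.
y = R·ln tan(π/4 + φ/2) = 6378137 × -0.767521066 = -4895354.510 m.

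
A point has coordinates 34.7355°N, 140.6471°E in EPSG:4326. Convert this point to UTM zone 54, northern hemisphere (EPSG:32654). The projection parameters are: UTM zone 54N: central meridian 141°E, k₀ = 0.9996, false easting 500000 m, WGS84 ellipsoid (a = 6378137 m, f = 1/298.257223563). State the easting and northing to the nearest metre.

E 467694 m, N 3843768 m

Zone 54 central meridian λ₀ = 6×54 − 183 = 141°; Δλ = -0.3529°.
Transverse Mercator on WGS84 with k₀ = 0.9996 gives E = 467693.939 m, N = 3843768.349 m.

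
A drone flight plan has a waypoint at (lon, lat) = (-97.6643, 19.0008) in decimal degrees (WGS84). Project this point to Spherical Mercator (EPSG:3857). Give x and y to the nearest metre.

Web Mercator is spherical with R = a = 6378137 m.
x = R·λ = 6378137 × -1.704563597 = -10871940.145 m.
y = R·ln tan(π/4 + φ/2) = 6378137 × 0.337877675 = 2155030.102 m.

x -10871940 m, y 2155030 m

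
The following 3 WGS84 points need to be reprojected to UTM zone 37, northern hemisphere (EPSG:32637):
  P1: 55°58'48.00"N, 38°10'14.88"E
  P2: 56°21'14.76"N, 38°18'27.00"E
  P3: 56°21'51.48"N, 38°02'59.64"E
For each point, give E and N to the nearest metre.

P1: E 448259 m, N 6204164 m; P2: E 457206 m, N 6245706 m; P3: E 441304 m, N 6247032 m

UTM zone 37N: λ₀ = 39°, k₀ = 0.9996.
P1 (55.9800°, 38.1708°) → (448258.579, 6204163.979) m.
P2 (56.3541°, 38.3075°) → (457206.417, 6245706.387) m.
P3 (56.3643°, 38.0499°) → (441303.982, 6247031.591) m.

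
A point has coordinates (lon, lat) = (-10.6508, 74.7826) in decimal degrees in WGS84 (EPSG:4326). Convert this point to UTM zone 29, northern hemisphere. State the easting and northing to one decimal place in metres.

E 451638.7 m, N 8300023.2 m

Zone 29 central meridian λ₀ = 6×29 − 183 = -9°; Δλ = -1.6508°.
Transverse Mercator on WGS84 with k₀ = 0.9996 gives E = 451638.722 m, N = 8300023.230 m.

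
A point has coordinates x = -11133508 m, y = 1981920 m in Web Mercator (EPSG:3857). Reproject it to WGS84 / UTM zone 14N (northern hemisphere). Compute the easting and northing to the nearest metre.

Web Mercator inverse (R = 6378137 m) → φ = 17.52410274°, λ = -100.01400402°.
UTM 14N forward: E = 392365.991 m, N = 1937822.206 m.

E 392366 m, N 1937822 m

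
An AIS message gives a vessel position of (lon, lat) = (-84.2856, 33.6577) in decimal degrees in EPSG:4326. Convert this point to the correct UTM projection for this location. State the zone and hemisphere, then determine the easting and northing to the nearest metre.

Longitude -84.2856° lies in the 6° band [-90°, -84°), giving zone 16; latitude is north of the equator, so 16N.
Zone 16 central meridian λ₀ = 6×16 − 183 = -87°; Δλ = +2.7144°.
Transverse Mercator on WGS84 with k₀ = 0.9996 gives E = 751706.527 m, N = 3727509.478 m.

Zone 16N: E 751707 m, N 3727509 m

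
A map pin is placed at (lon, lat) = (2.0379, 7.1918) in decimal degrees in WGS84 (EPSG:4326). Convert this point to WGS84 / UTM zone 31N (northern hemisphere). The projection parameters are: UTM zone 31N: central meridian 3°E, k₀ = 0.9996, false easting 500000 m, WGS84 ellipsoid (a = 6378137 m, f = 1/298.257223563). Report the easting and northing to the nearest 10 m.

E 393770 m, N 795060 m

Zone 31 central meridian λ₀ = 6×31 − 183 = 3°; Δλ = -0.9621°.
Transverse Mercator on WGS84 with k₀ = 0.9996 gives E = 393774.180 m, N = 795063.439 m.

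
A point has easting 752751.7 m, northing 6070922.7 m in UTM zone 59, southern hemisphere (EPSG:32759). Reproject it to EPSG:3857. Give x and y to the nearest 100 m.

x 19345700 m, y -4228400 m

Unproject from UTM 59S (λ₀ = 171°) → φ = -35.47309980°, λ = 173.78560028°.
Web Mercator (R = 6378137 m): x = 19345724.530 m, y = -4228360.833 m.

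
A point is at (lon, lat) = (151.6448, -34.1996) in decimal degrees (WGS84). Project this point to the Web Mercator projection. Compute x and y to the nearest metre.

Web Mercator is spherical with R = a = 6378137 m.
x = R·λ = 6378137 × 2.646701054 = 16881021.917 m.
y = R·ln tan(π/4 + φ/2) = 6378137 × -0.635865147 = -4055635.022 m.

x 16881022 m, y -4055635 m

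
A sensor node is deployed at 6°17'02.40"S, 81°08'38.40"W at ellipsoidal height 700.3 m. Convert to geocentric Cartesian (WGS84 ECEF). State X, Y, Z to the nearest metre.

WGS84: a = 6378137 m, e² = 0.006694380; N(φ) = a/√(1−e²sin²φ) = 6378392.791 m.
X = (N+h)·cosφ·cosλ = 976171.137 m; Y = (N+h)·cosφ·sinλ = -6265172.530 m; Z = (N(1−e²)+h)·sinφ = -693561.002 m.

X 976171 m, Y -6265173 m, Z -693561 m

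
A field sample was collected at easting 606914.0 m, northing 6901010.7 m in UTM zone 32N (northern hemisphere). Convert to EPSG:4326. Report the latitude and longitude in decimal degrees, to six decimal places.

lat 62.225600°, lon 11.056700°

Zone 32N: λ₀ = 9°, k₀ = 0.9996, false easting 500000 m.
Meridian distance M = (N − FN)/k₀ = 6903772.2 m.
Inverse transverse Mercator on WGS84 gives φ = 62.22559989°, λ = 11.05670027°.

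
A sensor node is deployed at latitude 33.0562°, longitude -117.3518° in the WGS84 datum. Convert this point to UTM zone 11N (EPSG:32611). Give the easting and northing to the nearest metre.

Zone 11 central meridian λ₀ = 6×11 − 183 = -117°; Δλ = -0.3518°.
Transverse Mercator on WGS84 with k₀ = 0.9996 gives E = 467157.076 m, N = 3657572.308 m.

E 467157 m, N 3657572 m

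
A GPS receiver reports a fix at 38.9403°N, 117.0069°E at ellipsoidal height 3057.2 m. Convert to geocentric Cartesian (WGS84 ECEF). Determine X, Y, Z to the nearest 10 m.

X -2256810 m, Y 4427920 m, Z 3989090 m

WGS84: a = 6378137 m, e² = 0.006694380; N(φ) = a/√(1−e²sin²φ) = 6386587.091 m.
X = (N+h)·cosφ·cosλ = -2256808.581 m; Y = (N+h)·cosφ·sinλ = 4427917.897 m; Z = (N(1−e²)+h)·sinφ = 3989085.727 m.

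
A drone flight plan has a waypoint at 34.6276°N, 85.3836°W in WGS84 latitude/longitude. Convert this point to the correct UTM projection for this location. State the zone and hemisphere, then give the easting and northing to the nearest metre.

Longitude -85.3836° lies in the 6° band [-90°, -84°), giving zone 16; latitude is north of the equator, so 16N.
Zone 16 central meridian λ₀ = 6×16 − 183 = -87°; Δλ = +1.6164°.
Transverse Mercator on WGS84 with k₀ = 0.9996 gives E = 648171.326 m, N = 3832934.435 m.

Zone 16N: E 648171 m, N 3832934 m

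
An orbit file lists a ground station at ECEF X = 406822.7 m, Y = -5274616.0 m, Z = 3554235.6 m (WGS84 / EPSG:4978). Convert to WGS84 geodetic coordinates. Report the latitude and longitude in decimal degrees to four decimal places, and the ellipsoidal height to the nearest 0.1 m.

λ = atan2(Y, X) = -85.58959981°; p = √(X²+Y²) = 5290281.5 m.
Bowring's method on WGS84 (a = 6378137 m, b = 6356752.314 m) gives φ = 34.07320026°, h = 1892.878 m.

lat 34.0732°, lon -85.5896°, h 1892.9 m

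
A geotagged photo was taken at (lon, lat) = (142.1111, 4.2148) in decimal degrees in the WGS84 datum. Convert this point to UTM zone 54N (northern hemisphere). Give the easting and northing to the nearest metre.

Zone 54 central meridian λ₀ = 6×54 − 183 = 141°; Δλ = +1.1111°.
Transverse Mercator on WGS84 with k₀ = 0.9996 gives E = 623313.163 m, N = 465958.352 m.

E 623313 m, N 465958 m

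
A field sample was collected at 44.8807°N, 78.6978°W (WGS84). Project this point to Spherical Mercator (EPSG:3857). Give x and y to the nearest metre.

Web Mercator is spherical with R = a = 6378137 m.
x = R·λ = 6378137 × -1.373535724 = -8760599.023 m.
y = R·ln tan(π/4 + φ/2) = 6378137 × 0.878432002 = 5602759.655 m.

x -8760599 m, y 5602760 m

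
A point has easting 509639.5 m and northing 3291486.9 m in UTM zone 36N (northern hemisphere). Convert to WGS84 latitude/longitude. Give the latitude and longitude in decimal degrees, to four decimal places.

lat 29.7536°, lon 33.0997°

Zone 36N: λ₀ = 33°, k₀ = 0.9996, false easting 500000 m.
Meridian distance M = (N − FN)/k₀ = 3292804.0 m.
Inverse transverse Mercator on WGS84 gives φ = 29.75359992°, λ = 33.09969997°.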